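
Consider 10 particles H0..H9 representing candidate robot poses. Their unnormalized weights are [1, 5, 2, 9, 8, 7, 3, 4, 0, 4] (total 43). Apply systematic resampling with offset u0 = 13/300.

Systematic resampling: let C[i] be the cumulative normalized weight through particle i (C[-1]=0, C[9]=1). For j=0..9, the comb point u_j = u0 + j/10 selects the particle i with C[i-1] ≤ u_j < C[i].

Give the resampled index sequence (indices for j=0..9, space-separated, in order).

1 2 3 3 4 4 5 5 7 9

C = [1/43, 6/43, 8/43, 17/43, 25/43, 32/43, 35/43, 39/43, 39/43, 1]
j=0: u_0=13/300 ∈ [1/43, 6/43) → index 1
j=1: u_1=43/300 ∈ [6/43, 8/43) → index 2
j=2: u_2=73/300 ∈ [8/43, 17/43) → index 3
j=3: u_3=103/300 ∈ [8/43, 17/43) → index 3
j=4: u_4=133/300 ∈ [17/43, 25/43) → index 4
j=5: u_5=163/300 ∈ [17/43, 25/43) → index 4
j=6: u_6=193/300 ∈ [25/43, 32/43) → index 5
j=7: u_7=223/300 ∈ [25/43, 32/43) → index 5
j=8: u_8=253/300 ∈ [35/43, 39/43) → index 7
j=9: u_9=283/300 ∈ [39/43, 1) → index 9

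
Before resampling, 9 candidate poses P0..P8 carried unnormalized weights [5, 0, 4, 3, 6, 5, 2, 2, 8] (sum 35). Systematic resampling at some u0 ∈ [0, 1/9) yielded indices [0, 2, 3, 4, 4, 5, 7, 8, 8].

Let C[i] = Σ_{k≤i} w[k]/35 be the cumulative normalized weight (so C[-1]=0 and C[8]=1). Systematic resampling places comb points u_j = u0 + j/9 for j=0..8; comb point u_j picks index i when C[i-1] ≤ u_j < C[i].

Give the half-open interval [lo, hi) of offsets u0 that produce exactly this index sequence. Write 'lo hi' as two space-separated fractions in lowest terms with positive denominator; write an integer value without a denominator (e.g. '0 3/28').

C = [1/7, 1/7, 9/35, 12/35, 18/35, 23/35, 5/7, 27/35, 1]
j=0 picked index 0: u0 ∈ [0, 1/7)
j=1 picked index 2: u0 ∈ [2/63, 46/315)
j=2 picked index 3: u0 ∈ [11/315, 38/315)
j=3 picked index 4: u0 ∈ [1/105, 19/105)
j=4 picked index 4: u0 ∈ [-32/315, 22/315)
j=5 picked index 5: u0 ∈ [-13/315, 32/315)
j=6 picked index 7: u0 ∈ [1/21, 11/105)
j=7 picked index 8: u0 ∈ [-2/315, 2/9)
j=8 picked index 8: u0 ∈ [-37/315, 1/9)
intersection: [1/21, 22/315)

1/21 22/315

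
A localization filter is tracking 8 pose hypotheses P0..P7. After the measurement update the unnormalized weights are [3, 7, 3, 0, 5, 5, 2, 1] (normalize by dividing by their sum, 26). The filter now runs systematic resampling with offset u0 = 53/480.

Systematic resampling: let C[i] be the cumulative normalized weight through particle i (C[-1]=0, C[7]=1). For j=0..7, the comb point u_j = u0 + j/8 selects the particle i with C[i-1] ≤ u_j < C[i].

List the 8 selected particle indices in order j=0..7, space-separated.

0 1 1 2 4 5 5 7

C = [3/26, 5/13, 1/2, 1/2, 9/13, 23/26, 25/26, 1]
j=0: u_0=53/480 ∈ [0, 3/26) → index 0
j=1: u_1=113/480 ∈ [3/26, 5/13) → index 1
j=2: u_2=173/480 ∈ [3/26, 5/13) → index 1
j=3: u_3=233/480 ∈ [5/13, 1/2) → index 2
j=4: u_4=293/480 ∈ [1/2, 9/13) → index 4
j=5: u_5=353/480 ∈ [9/13, 23/26) → index 5
j=6: u_6=413/480 ∈ [9/13, 23/26) → index 5
j=7: u_7=473/480 ∈ [25/26, 1) → index 7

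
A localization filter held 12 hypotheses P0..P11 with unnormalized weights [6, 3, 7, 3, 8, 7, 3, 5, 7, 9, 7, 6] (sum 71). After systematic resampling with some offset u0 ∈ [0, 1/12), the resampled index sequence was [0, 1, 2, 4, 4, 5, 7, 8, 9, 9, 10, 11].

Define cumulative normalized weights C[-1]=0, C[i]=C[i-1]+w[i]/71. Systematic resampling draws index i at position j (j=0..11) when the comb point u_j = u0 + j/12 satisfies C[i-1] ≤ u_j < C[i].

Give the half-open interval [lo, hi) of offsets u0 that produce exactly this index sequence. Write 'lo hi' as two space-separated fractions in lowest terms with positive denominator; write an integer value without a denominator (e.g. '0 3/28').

C = [6/71, 9/71, 16/71, 19/71, 27/71, 34/71, 37/71, 42/71, 49/71, 58/71, 65/71, 1]
j=0 picked index 0: u0 ∈ [0, 6/71)
j=1 picked index 1: u0 ∈ [1/852, 37/852)
j=2 picked index 2: u0 ∈ [-17/426, 25/426)
j=3 picked index 4: u0 ∈ [5/284, 37/284)
j=4 picked index 4: u0 ∈ [-14/213, 10/213)
j=5 picked index 5: u0 ∈ [-31/852, 53/852)
j=6 picked index 7: u0 ∈ [3/142, 13/142)
j=7 picked index 8: u0 ∈ [7/852, 91/852)
j=8 picked index 9: u0 ∈ [5/213, 32/213)
j=9 picked index 9: u0 ∈ [-17/284, 19/284)
j=10 picked index 10: u0 ∈ [-7/426, 35/426)
j=11 picked index 11: u0 ∈ [-1/852, 1/12)
intersection: [5/213, 37/852)

5/213 37/852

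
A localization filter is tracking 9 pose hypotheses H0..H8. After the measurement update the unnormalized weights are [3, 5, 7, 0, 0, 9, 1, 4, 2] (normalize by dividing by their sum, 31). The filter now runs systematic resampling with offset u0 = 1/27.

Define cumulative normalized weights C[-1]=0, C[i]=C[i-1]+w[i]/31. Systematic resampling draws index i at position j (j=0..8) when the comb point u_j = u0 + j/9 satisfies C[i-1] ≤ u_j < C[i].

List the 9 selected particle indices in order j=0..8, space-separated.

C = [3/31, 8/31, 15/31, 15/31, 15/31, 24/31, 25/31, 29/31, 1]
j=0: u_0=1/27 ∈ [0, 3/31) → index 0
j=1: u_1=4/27 ∈ [3/31, 8/31) → index 1
j=2: u_2=7/27 ∈ [8/31, 15/31) → index 2
j=3: u_3=10/27 ∈ [8/31, 15/31) → index 2
j=4: u_4=13/27 ∈ [8/31, 15/31) → index 2
j=5: u_5=16/27 ∈ [15/31, 24/31) → index 5
j=6: u_6=19/27 ∈ [15/31, 24/31) → index 5
j=7: u_7=22/27 ∈ [25/31, 29/31) → index 7
j=8: u_8=25/27 ∈ [25/31, 29/31) → index 7

0 1 2 2 2 5 5 7 7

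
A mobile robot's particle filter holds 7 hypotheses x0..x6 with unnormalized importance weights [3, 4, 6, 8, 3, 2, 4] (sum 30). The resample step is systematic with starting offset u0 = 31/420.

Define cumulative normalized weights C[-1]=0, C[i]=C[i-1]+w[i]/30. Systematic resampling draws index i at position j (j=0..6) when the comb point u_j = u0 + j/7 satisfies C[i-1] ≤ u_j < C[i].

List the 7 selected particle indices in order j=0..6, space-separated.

C = [1/10, 7/30, 13/30, 7/10, 4/5, 13/15, 1]
j=0: u_0=31/420 ∈ [0, 1/10) → index 0
j=1: u_1=13/60 ∈ [1/10, 7/30) → index 1
j=2: u_2=151/420 ∈ [7/30, 13/30) → index 2
j=3: u_3=211/420 ∈ [13/30, 7/10) → index 3
j=4: u_4=271/420 ∈ [13/30, 7/10) → index 3
j=5: u_5=331/420 ∈ [7/10, 4/5) → index 4
j=6: u_6=391/420 ∈ [13/15, 1) → index 6

0 1 2 3 3 4 6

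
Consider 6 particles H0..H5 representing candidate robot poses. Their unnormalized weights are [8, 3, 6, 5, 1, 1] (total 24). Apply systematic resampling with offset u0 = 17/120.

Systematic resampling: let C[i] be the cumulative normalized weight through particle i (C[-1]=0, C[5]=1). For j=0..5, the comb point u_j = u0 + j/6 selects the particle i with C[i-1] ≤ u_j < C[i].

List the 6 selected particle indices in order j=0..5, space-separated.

C = [1/3, 11/24, 17/24, 11/12, 23/24, 1]
j=0: u_0=17/120 ∈ [0, 1/3) → index 0
j=1: u_1=37/120 ∈ [0, 1/3) → index 0
j=2: u_2=19/40 ∈ [11/24, 17/24) → index 2
j=3: u_3=77/120 ∈ [11/24, 17/24) → index 2
j=4: u_4=97/120 ∈ [17/24, 11/12) → index 3
j=5: u_5=39/40 ∈ [23/24, 1) → index 5

0 0 2 2 3 5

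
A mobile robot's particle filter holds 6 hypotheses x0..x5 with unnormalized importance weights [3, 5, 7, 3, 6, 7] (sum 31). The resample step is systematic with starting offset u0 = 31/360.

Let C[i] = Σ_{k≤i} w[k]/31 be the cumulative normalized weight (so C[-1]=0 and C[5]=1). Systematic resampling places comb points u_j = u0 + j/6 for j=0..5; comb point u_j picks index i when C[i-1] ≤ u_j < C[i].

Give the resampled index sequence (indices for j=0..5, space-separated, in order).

C = [3/31, 8/31, 15/31, 18/31, 24/31, 1]
j=0: u_0=31/360 ∈ [0, 3/31) → index 0
j=1: u_1=91/360 ∈ [3/31, 8/31) → index 1
j=2: u_2=151/360 ∈ [8/31, 15/31) → index 2
j=3: u_3=211/360 ∈ [18/31, 24/31) → index 4
j=4: u_4=271/360 ∈ [18/31, 24/31) → index 4
j=5: u_5=331/360 ∈ [24/31, 1) → index 5

0 1 2 4 4 5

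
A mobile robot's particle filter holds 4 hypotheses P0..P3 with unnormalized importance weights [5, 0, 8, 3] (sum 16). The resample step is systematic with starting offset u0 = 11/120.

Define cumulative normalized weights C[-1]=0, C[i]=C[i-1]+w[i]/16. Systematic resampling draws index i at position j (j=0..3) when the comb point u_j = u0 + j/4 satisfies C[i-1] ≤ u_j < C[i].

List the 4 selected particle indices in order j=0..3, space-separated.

0 2 2 3

C = [5/16, 5/16, 13/16, 1]
j=0: u_0=11/120 ∈ [0, 5/16) → index 0
j=1: u_1=41/120 ∈ [5/16, 13/16) → index 2
j=2: u_2=71/120 ∈ [5/16, 13/16) → index 2
j=3: u_3=101/120 ∈ [13/16, 1) → index 3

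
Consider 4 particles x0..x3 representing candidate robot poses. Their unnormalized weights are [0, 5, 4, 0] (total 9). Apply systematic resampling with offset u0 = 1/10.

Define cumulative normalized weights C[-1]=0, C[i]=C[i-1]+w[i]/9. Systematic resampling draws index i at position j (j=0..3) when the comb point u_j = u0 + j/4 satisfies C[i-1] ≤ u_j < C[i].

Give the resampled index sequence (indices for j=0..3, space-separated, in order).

1 1 2 2

C = [0, 5/9, 1, 1]
j=0: u_0=1/10 ∈ [0, 5/9) → index 1
j=1: u_1=7/20 ∈ [0, 5/9) → index 1
j=2: u_2=3/5 ∈ [5/9, 1) → index 2
j=3: u_3=17/20 ∈ [5/9, 1) → index 2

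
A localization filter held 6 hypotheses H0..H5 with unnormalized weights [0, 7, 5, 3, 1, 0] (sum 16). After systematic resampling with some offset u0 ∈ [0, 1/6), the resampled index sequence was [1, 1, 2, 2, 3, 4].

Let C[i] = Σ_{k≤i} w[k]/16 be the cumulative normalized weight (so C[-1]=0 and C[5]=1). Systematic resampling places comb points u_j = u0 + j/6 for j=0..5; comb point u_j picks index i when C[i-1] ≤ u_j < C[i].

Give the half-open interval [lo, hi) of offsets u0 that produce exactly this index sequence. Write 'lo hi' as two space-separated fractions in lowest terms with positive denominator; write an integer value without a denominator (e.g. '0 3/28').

5/48 1/6

C = [0, 7/16, 3/4, 15/16, 1, 1]
j=0 picked index 1: u0 ∈ [0, 7/16)
j=1 picked index 1: u0 ∈ [-1/6, 13/48)
j=2 picked index 2: u0 ∈ [5/48, 5/12)
j=3 picked index 2: u0 ∈ [-1/16, 1/4)
j=4 picked index 3: u0 ∈ [1/12, 13/48)
j=5 picked index 4: u0 ∈ [5/48, 1/6)
intersection: [5/48, 1/6)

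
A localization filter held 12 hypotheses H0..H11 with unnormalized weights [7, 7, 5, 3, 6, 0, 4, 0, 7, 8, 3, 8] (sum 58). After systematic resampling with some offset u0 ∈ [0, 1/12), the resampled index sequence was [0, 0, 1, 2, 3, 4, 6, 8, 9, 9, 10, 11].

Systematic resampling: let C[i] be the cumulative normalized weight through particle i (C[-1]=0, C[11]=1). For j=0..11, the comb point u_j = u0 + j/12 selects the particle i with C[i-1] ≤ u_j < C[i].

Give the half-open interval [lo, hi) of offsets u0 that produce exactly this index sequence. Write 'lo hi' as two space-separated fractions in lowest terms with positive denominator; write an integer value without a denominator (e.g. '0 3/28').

C = [7/58, 7/29, 19/58, 11/29, 14/29, 14/29, 16/29, 16/29, 39/58, 47/58, 25/29, 1]
j=0 picked index 0: u0 ∈ [0, 7/58)
j=1 picked index 0: u0 ∈ [-1/12, 13/348)
j=2 picked index 1: u0 ∈ [-4/87, 13/174)
j=3 picked index 2: u0 ∈ [-1/116, 9/116)
j=4 picked index 3: u0 ∈ [-1/174, 4/87)
j=5 picked index 4: u0 ∈ [-13/348, 23/348)
j=6 picked index 6: u0 ∈ [-1/58, 3/58)
j=7 picked index 8: u0 ∈ [-11/348, 31/348)
j=8 picked index 9: u0 ∈ [1/174, 25/174)
j=9 picked index 9: u0 ∈ [-9/116, 7/116)
j=10 picked index 10: u0 ∈ [-2/87, 5/174)
j=11 picked index 11: u0 ∈ [-19/348, 1/12)
intersection: [1/174, 5/174)

1/174 5/174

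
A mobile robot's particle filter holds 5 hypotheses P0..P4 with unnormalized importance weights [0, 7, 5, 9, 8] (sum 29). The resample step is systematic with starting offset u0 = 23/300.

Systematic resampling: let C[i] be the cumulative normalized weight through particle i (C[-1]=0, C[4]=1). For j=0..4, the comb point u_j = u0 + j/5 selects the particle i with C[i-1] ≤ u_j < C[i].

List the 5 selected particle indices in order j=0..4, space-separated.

C = [0, 7/29, 12/29, 21/29, 1]
j=0: u_0=23/300 ∈ [0, 7/29) → index 1
j=1: u_1=83/300 ∈ [7/29, 12/29) → index 2
j=2: u_2=143/300 ∈ [12/29, 21/29) → index 3
j=3: u_3=203/300 ∈ [12/29, 21/29) → index 3
j=4: u_4=263/300 ∈ [21/29, 1) → index 4

1 2 3 3 4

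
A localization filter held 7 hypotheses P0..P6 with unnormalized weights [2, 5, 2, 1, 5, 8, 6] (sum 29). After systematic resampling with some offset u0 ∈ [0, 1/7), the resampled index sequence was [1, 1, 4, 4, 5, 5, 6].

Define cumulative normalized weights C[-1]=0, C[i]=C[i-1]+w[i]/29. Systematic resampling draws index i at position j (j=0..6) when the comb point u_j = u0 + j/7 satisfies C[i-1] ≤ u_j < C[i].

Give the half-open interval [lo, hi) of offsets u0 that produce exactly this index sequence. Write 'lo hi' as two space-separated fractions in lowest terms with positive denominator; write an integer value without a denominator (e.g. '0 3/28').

2/29 16/203

C = [2/29, 7/29, 9/29, 10/29, 15/29, 23/29, 1]
j=0 picked index 1: u0 ∈ [2/29, 7/29)
j=1 picked index 1: u0 ∈ [-15/203, 20/203)
j=2 picked index 4: u0 ∈ [12/203, 47/203)
j=3 picked index 4: u0 ∈ [-17/203, 18/203)
j=4 picked index 5: u0 ∈ [-11/203, 45/203)
j=5 picked index 5: u0 ∈ [-40/203, 16/203)
j=6 picked index 6: u0 ∈ [-13/203, 1/7)
intersection: [2/29, 16/203)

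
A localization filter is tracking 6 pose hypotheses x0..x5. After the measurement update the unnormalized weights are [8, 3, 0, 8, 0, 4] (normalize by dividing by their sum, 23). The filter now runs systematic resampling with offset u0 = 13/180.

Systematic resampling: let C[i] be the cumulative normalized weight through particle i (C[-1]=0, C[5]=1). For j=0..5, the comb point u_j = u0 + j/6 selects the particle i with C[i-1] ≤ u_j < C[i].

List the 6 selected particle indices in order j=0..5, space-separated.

0 0 1 3 3 5

C = [8/23, 11/23, 11/23, 19/23, 19/23, 1]
j=0: u_0=13/180 ∈ [0, 8/23) → index 0
j=1: u_1=43/180 ∈ [0, 8/23) → index 0
j=2: u_2=73/180 ∈ [8/23, 11/23) → index 1
j=3: u_3=103/180 ∈ [11/23, 19/23) → index 3
j=4: u_4=133/180 ∈ [11/23, 19/23) → index 3
j=5: u_5=163/180 ∈ [19/23, 1) → index 5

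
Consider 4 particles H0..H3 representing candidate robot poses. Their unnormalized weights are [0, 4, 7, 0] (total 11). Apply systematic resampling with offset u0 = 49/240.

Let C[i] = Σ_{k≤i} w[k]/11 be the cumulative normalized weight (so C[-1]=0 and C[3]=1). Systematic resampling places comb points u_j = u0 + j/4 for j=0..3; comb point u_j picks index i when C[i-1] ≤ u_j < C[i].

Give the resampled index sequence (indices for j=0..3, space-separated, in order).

1 2 2 2

C = [0, 4/11, 1, 1]
j=0: u_0=49/240 ∈ [0, 4/11) → index 1
j=1: u_1=109/240 ∈ [4/11, 1) → index 2
j=2: u_2=169/240 ∈ [4/11, 1) → index 2
j=3: u_3=229/240 ∈ [4/11, 1) → index 2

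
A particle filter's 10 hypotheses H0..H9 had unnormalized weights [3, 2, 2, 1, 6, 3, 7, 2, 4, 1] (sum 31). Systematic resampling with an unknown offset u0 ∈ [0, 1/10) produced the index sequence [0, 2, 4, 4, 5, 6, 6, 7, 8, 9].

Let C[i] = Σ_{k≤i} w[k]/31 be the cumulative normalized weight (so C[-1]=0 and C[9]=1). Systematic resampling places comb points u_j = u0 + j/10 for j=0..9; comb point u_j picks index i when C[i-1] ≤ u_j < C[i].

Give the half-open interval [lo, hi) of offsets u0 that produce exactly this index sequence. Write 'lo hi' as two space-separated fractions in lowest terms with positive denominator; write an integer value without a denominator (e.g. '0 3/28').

C = [3/31, 5/31, 7/31, 8/31, 14/31, 17/31, 24/31, 26/31, 30/31, 1]
j=0 picked index 0: u0 ∈ [0, 3/31)
j=1 picked index 2: u0 ∈ [19/310, 39/310)
j=2 picked index 4: u0 ∈ [9/155, 39/155)
j=3 picked index 4: u0 ∈ [-13/310, 47/310)
j=4 picked index 5: u0 ∈ [8/155, 23/155)
j=5 picked index 6: u0 ∈ [3/62, 17/62)
j=6 picked index 6: u0 ∈ [-8/155, 27/155)
j=7 picked index 7: u0 ∈ [23/310, 43/310)
j=8 picked index 8: u0 ∈ [6/155, 26/155)
j=9 picked index 9: u0 ∈ [21/310, 1/10)
intersection: [23/310, 3/31)

23/310 3/31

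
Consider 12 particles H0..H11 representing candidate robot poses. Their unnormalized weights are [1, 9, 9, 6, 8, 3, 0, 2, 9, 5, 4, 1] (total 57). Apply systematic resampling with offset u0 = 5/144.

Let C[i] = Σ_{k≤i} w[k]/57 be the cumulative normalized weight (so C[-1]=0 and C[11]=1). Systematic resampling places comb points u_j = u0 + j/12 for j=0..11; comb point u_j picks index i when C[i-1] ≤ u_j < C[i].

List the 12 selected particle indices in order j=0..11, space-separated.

C = [1/57, 10/57, 1/3, 25/57, 11/19, 12/19, 12/19, 2/3, 47/57, 52/57, 56/57, 1]
j=0: u_0=5/144 ∈ [1/57, 10/57) → index 1
j=1: u_1=17/144 ∈ [1/57, 10/57) → index 1
j=2: u_2=29/144 ∈ [10/57, 1/3) → index 2
j=3: u_3=41/144 ∈ [10/57, 1/3) → index 2
j=4: u_4=53/144 ∈ [1/3, 25/57) → index 3
j=5: u_5=65/144 ∈ [25/57, 11/19) → index 4
j=6: u_6=77/144 ∈ [25/57, 11/19) → index 4
j=7: u_7=89/144 ∈ [11/19, 12/19) → index 5
j=8: u_8=101/144 ∈ [2/3, 47/57) → index 8
j=9: u_9=113/144 ∈ [2/3, 47/57) → index 8
j=10: u_10=125/144 ∈ [47/57, 52/57) → index 9
j=11: u_11=137/144 ∈ [52/57, 56/57) → index 10

1 1 2 2 3 4 4 5 8 8 9 10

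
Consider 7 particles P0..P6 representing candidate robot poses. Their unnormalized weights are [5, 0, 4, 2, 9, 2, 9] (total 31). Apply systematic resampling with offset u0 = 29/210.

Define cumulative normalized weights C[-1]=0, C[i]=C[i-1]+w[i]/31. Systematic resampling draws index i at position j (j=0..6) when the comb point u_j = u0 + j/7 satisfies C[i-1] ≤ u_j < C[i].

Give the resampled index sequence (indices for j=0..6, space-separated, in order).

C = [5/31, 5/31, 9/31, 11/31, 20/31, 22/31, 1]
j=0: u_0=29/210 ∈ [0, 5/31) → index 0
j=1: u_1=59/210 ∈ [5/31, 9/31) → index 2
j=2: u_2=89/210 ∈ [11/31, 20/31) → index 4
j=3: u_3=17/30 ∈ [11/31, 20/31) → index 4
j=4: u_4=149/210 ∈ [20/31, 22/31) → index 5
j=5: u_5=179/210 ∈ [22/31, 1) → index 6
j=6: u_6=209/210 ∈ [22/31, 1) → index 6

0 2 4 4 5 6 6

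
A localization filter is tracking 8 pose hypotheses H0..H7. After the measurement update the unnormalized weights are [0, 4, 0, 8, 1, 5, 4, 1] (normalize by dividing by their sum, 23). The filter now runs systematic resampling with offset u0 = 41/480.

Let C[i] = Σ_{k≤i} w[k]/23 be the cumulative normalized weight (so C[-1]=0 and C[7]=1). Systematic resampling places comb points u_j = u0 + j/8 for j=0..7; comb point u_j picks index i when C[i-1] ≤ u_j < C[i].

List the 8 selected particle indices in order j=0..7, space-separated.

C = [0, 4/23, 4/23, 12/23, 13/23, 18/23, 22/23, 1]
j=0: u_0=41/480 ∈ [0, 4/23) → index 1
j=1: u_1=101/480 ∈ [4/23, 12/23) → index 3
j=2: u_2=161/480 ∈ [4/23, 12/23) → index 3
j=3: u_3=221/480 ∈ [4/23, 12/23) → index 3
j=4: u_4=281/480 ∈ [13/23, 18/23) → index 5
j=5: u_5=341/480 ∈ [13/23, 18/23) → index 5
j=6: u_6=401/480 ∈ [18/23, 22/23) → index 6
j=7: u_7=461/480 ∈ [22/23, 1) → index 7

1 3 3 3 5 5 6 7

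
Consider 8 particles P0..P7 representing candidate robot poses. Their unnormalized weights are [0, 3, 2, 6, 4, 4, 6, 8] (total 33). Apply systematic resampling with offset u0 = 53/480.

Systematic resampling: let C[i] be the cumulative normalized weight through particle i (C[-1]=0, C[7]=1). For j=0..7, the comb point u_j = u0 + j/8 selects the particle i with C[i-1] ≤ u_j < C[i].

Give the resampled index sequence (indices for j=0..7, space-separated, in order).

C = [0, 1/11, 5/33, 1/3, 5/11, 19/33, 25/33, 1]
j=0: u_0=53/480 ∈ [1/11, 5/33) → index 2
j=1: u_1=113/480 ∈ [5/33, 1/3) → index 3
j=2: u_2=173/480 ∈ [1/3, 5/11) → index 4
j=3: u_3=233/480 ∈ [5/11, 19/33) → index 5
j=4: u_4=293/480 ∈ [19/33, 25/33) → index 6
j=5: u_5=353/480 ∈ [19/33, 25/33) → index 6
j=6: u_6=413/480 ∈ [25/33, 1) → index 7
j=7: u_7=473/480 ∈ [25/33, 1) → index 7

2 3 4 5 6 6 7 7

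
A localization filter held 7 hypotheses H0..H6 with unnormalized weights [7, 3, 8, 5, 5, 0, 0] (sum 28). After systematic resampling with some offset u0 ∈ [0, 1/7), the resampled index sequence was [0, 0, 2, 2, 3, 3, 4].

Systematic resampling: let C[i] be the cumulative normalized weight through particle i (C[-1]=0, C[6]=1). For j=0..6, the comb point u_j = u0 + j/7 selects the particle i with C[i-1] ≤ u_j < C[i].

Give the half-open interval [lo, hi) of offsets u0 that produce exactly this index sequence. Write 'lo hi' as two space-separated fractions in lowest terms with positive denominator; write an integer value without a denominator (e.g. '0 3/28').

1/14 3/28

C = [1/4, 5/14, 9/14, 23/28, 1, 1, 1]
j=0 picked index 0: u0 ∈ [0, 1/4)
j=1 picked index 0: u0 ∈ [-1/7, 3/28)
j=2 picked index 2: u0 ∈ [1/14, 5/14)
j=3 picked index 2: u0 ∈ [-1/14, 3/14)
j=4 picked index 3: u0 ∈ [1/14, 1/4)
j=5 picked index 3: u0 ∈ [-1/14, 3/28)
j=6 picked index 4: u0 ∈ [-1/28, 1/7)
intersection: [1/14, 3/28)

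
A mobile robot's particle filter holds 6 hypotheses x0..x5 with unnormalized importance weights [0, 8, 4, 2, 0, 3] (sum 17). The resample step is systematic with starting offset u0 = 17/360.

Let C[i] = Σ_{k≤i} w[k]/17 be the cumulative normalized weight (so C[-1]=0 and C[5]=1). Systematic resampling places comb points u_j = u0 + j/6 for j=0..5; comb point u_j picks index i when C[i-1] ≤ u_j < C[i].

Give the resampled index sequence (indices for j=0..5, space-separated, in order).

C = [0, 8/17, 12/17, 14/17, 14/17, 1]
j=0: u_0=17/360 ∈ [0, 8/17) → index 1
j=1: u_1=77/360 ∈ [0, 8/17) → index 1
j=2: u_2=137/360 ∈ [0, 8/17) → index 1
j=3: u_3=197/360 ∈ [8/17, 12/17) → index 2
j=4: u_4=257/360 ∈ [12/17, 14/17) → index 3
j=5: u_5=317/360 ∈ [14/17, 1) → index 5

1 1 1 2 3 5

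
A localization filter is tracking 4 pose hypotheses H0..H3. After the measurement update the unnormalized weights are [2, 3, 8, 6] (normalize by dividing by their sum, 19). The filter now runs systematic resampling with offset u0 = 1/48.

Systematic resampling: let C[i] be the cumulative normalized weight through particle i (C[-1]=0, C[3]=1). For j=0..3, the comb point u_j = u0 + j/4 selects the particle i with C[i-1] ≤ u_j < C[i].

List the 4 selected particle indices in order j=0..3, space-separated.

0 2 2 3

C = [2/19, 5/19, 13/19, 1]
j=0: u_0=1/48 ∈ [0, 2/19) → index 0
j=1: u_1=13/48 ∈ [5/19, 13/19) → index 2
j=2: u_2=25/48 ∈ [5/19, 13/19) → index 2
j=3: u_3=37/48 ∈ [13/19, 1) → index 3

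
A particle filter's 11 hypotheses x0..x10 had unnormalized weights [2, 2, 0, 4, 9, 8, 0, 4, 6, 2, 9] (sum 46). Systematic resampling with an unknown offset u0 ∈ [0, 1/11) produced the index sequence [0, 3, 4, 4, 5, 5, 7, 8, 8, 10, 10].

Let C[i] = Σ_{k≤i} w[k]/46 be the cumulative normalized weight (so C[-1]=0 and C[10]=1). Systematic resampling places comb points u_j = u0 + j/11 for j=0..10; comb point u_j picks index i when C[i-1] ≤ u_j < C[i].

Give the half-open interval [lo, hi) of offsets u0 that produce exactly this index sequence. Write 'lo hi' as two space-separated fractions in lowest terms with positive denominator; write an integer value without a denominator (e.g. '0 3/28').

3/506 17/506

C = [1/23, 2/23, 2/23, 4/23, 17/46, 25/46, 25/46, 29/46, 35/46, 37/46, 1]
j=0 picked index 0: u0 ∈ [0, 1/23)
j=1 picked index 3: u0 ∈ [-1/253, 21/253)
j=2 picked index 4: u0 ∈ [-2/253, 95/506)
j=3 picked index 4: u0 ∈ [-25/253, 49/506)
j=4 picked index 5: u0 ∈ [3/506, 91/506)
j=5 picked index 5: u0 ∈ [-43/506, 45/506)
j=6 picked index 7: u0 ∈ [-1/506, 43/506)
j=7 picked index 8: u0 ∈ [-3/506, 63/506)
j=8 picked index 8: u0 ∈ [-49/506, 17/506)
j=9 picked index 10: u0 ∈ [-7/506, 2/11)
j=10 picked index 10: u0 ∈ [-53/506, 1/11)
intersection: [3/506, 17/506)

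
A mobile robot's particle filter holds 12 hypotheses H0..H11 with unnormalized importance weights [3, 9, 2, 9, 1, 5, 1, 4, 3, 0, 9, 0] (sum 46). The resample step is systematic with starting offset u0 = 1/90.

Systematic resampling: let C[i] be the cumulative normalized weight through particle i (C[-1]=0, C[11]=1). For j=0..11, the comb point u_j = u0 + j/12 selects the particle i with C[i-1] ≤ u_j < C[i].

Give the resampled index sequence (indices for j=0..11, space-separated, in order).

C = [3/46, 6/23, 7/23, 1/2, 12/23, 29/46, 15/23, 17/23, 37/46, 37/46, 1, 1]
j=0: u_0=1/90 ∈ [0, 3/46) → index 0
j=1: u_1=17/180 ∈ [3/46, 6/23) → index 1
j=2: u_2=8/45 ∈ [3/46, 6/23) → index 1
j=3: u_3=47/180 ∈ [6/23, 7/23) → index 2
j=4: u_4=31/90 ∈ [7/23, 1/2) → index 3
j=5: u_5=77/180 ∈ [7/23, 1/2) → index 3
j=6: u_6=23/45 ∈ [1/2, 12/23) → index 4
j=7: u_7=107/180 ∈ [12/23, 29/46) → index 5
j=8: u_8=61/90 ∈ [15/23, 17/23) → index 7
j=9: u_9=137/180 ∈ [17/23, 37/46) → index 8
j=10: u_10=38/45 ∈ [37/46, 1) → index 10
j=11: u_11=167/180 ∈ [37/46, 1) → index 10

0 1 1 2 3 3 4 5 7 8 10 10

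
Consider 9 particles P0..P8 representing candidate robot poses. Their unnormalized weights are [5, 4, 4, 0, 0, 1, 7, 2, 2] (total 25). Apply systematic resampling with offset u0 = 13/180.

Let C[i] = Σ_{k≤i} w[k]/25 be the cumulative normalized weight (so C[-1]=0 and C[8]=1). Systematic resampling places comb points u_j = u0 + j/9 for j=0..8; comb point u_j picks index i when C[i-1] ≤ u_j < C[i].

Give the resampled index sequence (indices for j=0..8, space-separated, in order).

0 0 1 2 2 6 6 7 8

C = [1/5, 9/25, 13/25, 13/25, 13/25, 14/25, 21/25, 23/25, 1]
j=0: u_0=13/180 ∈ [0, 1/5) → index 0
j=1: u_1=11/60 ∈ [0, 1/5) → index 0
j=2: u_2=53/180 ∈ [1/5, 9/25) → index 1
j=3: u_3=73/180 ∈ [9/25, 13/25) → index 2
j=4: u_4=31/60 ∈ [9/25, 13/25) → index 2
j=5: u_5=113/180 ∈ [14/25, 21/25) → index 6
j=6: u_6=133/180 ∈ [14/25, 21/25) → index 6
j=7: u_7=17/20 ∈ [21/25, 23/25) → index 7
j=8: u_8=173/180 ∈ [23/25, 1) → index 8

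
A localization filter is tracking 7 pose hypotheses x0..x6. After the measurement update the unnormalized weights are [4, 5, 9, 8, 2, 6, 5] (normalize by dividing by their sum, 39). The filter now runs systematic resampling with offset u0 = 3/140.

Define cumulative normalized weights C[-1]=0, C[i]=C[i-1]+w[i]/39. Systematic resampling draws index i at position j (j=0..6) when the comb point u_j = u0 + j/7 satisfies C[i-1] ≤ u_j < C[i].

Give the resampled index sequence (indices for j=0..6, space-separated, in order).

C = [4/39, 3/13, 6/13, 2/3, 28/39, 34/39, 1]
j=0: u_0=3/140 ∈ [0, 4/39) → index 0
j=1: u_1=23/140 ∈ [4/39, 3/13) → index 1
j=2: u_2=43/140 ∈ [3/13, 6/13) → index 2
j=3: u_3=9/20 ∈ [3/13, 6/13) → index 2
j=4: u_4=83/140 ∈ [6/13, 2/3) → index 3
j=5: u_5=103/140 ∈ [28/39, 34/39) → index 5
j=6: u_6=123/140 ∈ [34/39, 1) → index 6

0 1 2 2 3 5 6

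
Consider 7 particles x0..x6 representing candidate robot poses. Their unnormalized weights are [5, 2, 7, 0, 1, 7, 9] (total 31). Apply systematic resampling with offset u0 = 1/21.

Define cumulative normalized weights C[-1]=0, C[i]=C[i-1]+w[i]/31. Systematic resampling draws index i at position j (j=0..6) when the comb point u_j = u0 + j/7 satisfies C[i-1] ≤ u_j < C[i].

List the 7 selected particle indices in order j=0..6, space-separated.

C = [5/31, 7/31, 14/31, 14/31, 15/31, 22/31, 1]
j=0: u_0=1/21 ∈ [0, 5/31) → index 0
j=1: u_1=4/21 ∈ [5/31, 7/31) → index 1
j=2: u_2=1/3 ∈ [7/31, 14/31) → index 2
j=3: u_3=10/21 ∈ [14/31, 15/31) → index 4
j=4: u_4=13/21 ∈ [15/31, 22/31) → index 5
j=5: u_5=16/21 ∈ [22/31, 1) → index 6
j=6: u_6=19/21 ∈ [22/31, 1) → index 6

0 1 2 4 5 6 6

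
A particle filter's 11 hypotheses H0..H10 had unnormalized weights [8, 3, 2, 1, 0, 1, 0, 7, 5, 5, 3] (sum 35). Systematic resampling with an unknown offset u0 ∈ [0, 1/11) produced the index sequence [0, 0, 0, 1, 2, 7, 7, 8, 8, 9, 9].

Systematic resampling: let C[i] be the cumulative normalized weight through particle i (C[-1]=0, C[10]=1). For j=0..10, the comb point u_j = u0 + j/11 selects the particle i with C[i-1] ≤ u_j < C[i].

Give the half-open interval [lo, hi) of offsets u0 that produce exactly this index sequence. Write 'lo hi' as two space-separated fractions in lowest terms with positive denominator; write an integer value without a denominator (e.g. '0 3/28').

0 2/385

C = [8/35, 11/35, 13/35, 2/5, 2/5, 3/7, 3/7, 22/35, 27/35, 32/35, 1]
j=0 picked index 0: u0 ∈ [0, 8/35)
j=1 picked index 0: u0 ∈ [-1/11, 53/385)
j=2 picked index 0: u0 ∈ [-2/11, 18/385)
j=3 picked index 1: u0 ∈ [-17/385, 16/385)
j=4 picked index 2: u0 ∈ [-19/385, 3/385)
j=5 picked index 7: u0 ∈ [-2/77, 67/385)
j=6 picked index 7: u0 ∈ [-9/77, 32/385)
j=7 picked index 8: u0 ∈ [-3/385, 52/385)
j=8 picked index 8: u0 ∈ [-38/385, 17/385)
j=9 picked index 9: u0 ∈ [-18/385, 37/385)
j=10 picked index 9: u0 ∈ [-53/385, 2/385)
intersection: [0, 2/385)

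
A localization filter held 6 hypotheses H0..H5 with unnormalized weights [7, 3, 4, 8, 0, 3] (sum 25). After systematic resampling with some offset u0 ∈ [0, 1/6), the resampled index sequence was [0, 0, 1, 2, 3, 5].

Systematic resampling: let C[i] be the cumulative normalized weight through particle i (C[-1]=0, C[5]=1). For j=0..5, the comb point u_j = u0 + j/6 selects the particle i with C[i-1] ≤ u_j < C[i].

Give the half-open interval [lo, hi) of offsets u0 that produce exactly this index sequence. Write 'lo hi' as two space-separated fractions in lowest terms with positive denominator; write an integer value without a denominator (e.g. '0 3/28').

7/150 3/50

C = [7/25, 2/5, 14/25, 22/25, 22/25, 1]
j=0 picked index 0: u0 ∈ [0, 7/25)
j=1 picked index 0: u0 ∈ [-1/6, 17/150)
j=2 picked index 1: u0 ∈ [-4/75, 1/15)
j=3 picked index 2: u0 ∈ [-1/10, 3/50)
j=4 picked index 3: u0 ∈ [-8/75, 16/75)
j=5 picked index 5: u0 ∈ [7/150, 1/6)
intersection: [7/150, 3/50)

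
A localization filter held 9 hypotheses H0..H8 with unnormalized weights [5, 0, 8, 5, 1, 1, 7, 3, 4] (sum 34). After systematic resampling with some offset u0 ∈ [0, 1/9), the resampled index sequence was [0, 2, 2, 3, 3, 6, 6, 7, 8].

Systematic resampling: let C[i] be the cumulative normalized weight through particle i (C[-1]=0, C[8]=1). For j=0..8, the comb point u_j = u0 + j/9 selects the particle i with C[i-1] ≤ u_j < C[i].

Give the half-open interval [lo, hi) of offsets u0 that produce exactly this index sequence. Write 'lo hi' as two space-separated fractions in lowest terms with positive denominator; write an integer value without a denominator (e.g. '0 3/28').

5/102 13/153

C = [5/34, 5/34, 13/34, 9/17, 19/34, 10/17, 27/34, 15/17, 1]
j=0 picked index 0: u0 ∈ [0, 5/34)
j=1 picked index 2: u0 ∈ [11/306, 83/306)
j=2 picked index 2: u0 ∈ [-23/306, 49/306)
j=3 picked index 3: u0 ∈ [5/102, 10/51)
j=4 picked index 3: u0 ∈ [-19/306, 13/153)
j=5 picked index 6: u0 ∈ [5/153, 73/306)
j=6 picked index 6: u0 ∈ [-4/51, 13/102)
j=7 picked index 7: u0 ∈ [5/306, 16/153)
j=8 picked index 8: u0 ∈ [-1/153, 1/9)
intersection: [5/102, 13/153)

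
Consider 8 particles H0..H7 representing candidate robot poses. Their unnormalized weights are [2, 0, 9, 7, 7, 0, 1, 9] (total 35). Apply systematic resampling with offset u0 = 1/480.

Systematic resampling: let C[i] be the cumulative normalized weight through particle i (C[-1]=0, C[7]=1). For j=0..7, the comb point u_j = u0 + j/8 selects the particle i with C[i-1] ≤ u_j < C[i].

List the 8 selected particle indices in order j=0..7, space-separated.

C = [2/35, 2/35, 11/35, 18/35, 5/7, 5/7, 26/35, 1]
j=0: u_0=1/480 ∈ [0, 2/35) → index 0
j=1: u_1=61/480 ∈ [2/35, 11/35) → index 2
j=2: u_2=121/480 ∈ [2/35, 11/35) → index 2
j=3: u_3=181/480 ∈ [11/35, 18/35) → index 3
j=4: u_4=241/480 ∈ [11/35, 18/35) → index 3
j=5: u_5=301/480 ∈ [18/35, 5/7) → index 4
j=6: u_6=361/480 ∈ [26/35, 1) → index 7
j=7: u_7=421/480 ∈ [26/35, 1) → index 7

0 2 2 3 3 4 7 7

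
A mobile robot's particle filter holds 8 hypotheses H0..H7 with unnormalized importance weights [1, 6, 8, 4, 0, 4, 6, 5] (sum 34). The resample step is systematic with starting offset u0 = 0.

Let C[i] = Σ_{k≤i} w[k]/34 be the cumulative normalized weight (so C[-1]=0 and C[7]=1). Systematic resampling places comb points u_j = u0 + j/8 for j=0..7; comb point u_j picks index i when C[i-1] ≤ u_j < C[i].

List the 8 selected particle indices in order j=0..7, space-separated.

0 1 2 2 3 5 6 7

C = [1/34, 7/34, 15/34, 19/34, 19/34, 23/34, 29/34, 1]
j=0: u_0=0 ∈ [0, 1/34) → index 0
j=1: u_1=1/8 ∈ [1/34, 7/34) → index 1
j=2: u_2=1/4 ∈ [7/34, 15/34) → index 2
j=3: u_3=3/8 ∈ [7/34, 15/34) → index 2
j=4: u_4=1/2 ∈ [15/34, 19/34) → index 3
j=5: u_5=5/8 ∈ [19/34, 23/34) → index 5
j=6: u_6=3/4 ∈ [23/34, 29/34) → index 6
j=7: u_7=7/8 ∈ [29/34, 1) → index 7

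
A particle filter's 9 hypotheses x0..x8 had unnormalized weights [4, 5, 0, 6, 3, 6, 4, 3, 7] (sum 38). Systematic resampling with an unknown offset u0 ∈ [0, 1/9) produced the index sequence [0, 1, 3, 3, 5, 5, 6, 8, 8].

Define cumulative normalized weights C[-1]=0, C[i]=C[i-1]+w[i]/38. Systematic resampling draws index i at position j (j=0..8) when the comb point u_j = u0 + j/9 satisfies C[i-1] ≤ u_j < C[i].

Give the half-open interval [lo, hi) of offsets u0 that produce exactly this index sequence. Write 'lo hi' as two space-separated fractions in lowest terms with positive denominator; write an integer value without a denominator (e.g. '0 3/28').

C = [2/19, 9/38, 9/38, 15/38, 9/19, 12/19, 14/19, 31/38, 1]
j=0 picked index 0: u0 ∈ [0, 2/19)
j=1 picked index 1: u0 ∈ [-1/171, 43/342)
j=2 picked index 3: u0 ∈ [5/342, 59/342)
j=3 picked index 3: u0 ∈ [-11/114, 7/114)
j=4 picked index 5: u0 ∈ [5/171, 32/171)
j=5 picked index 5: u0 ∈ [-14/171, 13/171)
j=6 picked index 6: u0 ∈ [-2/57, 4/57)
j=7 picked index 8: u0 ∈ [13/342, 2/9)
j=8 picked index 8: u0 ∈ [-25/342, 1/9)
intersection: [13/342, 7/114)

13/342 7/114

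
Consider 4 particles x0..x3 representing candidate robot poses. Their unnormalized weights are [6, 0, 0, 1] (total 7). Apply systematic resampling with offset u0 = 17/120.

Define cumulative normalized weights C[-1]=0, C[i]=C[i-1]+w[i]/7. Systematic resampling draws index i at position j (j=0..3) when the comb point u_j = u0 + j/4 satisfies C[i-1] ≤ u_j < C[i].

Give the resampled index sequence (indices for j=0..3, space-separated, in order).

0 0 0 3

C = [6/7, 6/7, 6/7, 1]
j=0: u_0=17/120 ∈ [0, 6/7) → index 0
j=1: u_1=47/120 ∈ [0, 6/7) → index 0
j=2: u_2=77/120 ∈ [0, 6/7) → index 0
j=3: u_3=107/120 ∈ [6/7, 1) → index 3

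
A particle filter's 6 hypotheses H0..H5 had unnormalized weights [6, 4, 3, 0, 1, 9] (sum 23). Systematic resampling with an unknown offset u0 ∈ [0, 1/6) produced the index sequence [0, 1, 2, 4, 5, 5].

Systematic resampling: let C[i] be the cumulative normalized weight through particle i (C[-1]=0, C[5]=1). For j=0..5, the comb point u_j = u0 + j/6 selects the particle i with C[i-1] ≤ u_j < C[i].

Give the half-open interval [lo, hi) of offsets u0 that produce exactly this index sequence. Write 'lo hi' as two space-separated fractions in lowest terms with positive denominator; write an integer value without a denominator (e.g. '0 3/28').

C = [6/23, 10/23, 13/23, 13/23, 14/23, 1]
j=0 picked index 0: u0 ∈ [0, 6/23)
j=1 picked index 1: u0 ∈ [13/138, 37/138)
j=2 picked index 2: u0 ∈ [7/69, 16/69)
j=3 picked index 4: u0 ∈ [3/46, 5/46)
j=4 picked index 5: u0 ∈ [-4/69, 1/3)
j=5 picked index 5: u0 ∈ [-31/138, 1/6)
intersection: [7/69, 5/46)

7/69 5/46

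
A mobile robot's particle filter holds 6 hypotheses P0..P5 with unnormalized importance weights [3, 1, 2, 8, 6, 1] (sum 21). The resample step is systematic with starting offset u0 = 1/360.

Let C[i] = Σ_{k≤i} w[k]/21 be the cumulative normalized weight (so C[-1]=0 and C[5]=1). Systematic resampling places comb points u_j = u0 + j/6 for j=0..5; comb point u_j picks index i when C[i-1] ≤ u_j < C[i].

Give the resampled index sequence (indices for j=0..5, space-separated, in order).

C = [1/7, 4/21, 2/7, 2/3, 20/21, 1]
j=0: u_0=1/360 ∈ [0, 1/7) → index 0
j=1: u_1=61/360 ∈ [1/7, 4/21) → index 1
j=2: u_2=121/360 ∈ [2/7, 2/3) → index 3
j=3: u_3=181/360 ∈ [2/7, 2/3) → index 3
j=4: u_4=241/360 ∈ [2/3, 20/21) → index 4
j=5: u_5=301/360 ∈ [2/3, 20/21) → index 4

0 1 3 3 4 4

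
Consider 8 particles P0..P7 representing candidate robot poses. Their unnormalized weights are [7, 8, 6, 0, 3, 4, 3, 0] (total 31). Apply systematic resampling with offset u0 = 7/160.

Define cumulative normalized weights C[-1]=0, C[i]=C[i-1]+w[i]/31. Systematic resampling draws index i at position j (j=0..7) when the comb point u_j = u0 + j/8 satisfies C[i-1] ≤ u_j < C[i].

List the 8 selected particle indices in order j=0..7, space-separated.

C = [7/31, 15/31, 21/31, 21/31, 24/31, 28/31, 1, 1]
j=0: u_0=7/160 ∈ [0, 7/31) → index 0
j=1: u_1=27/160 ∈ [0, 7/31) → index 0
j=2: u_2=47/160 ∈ [7/31, 15/31) → index 1
j=3: u_3=67/160 ∈ [7/31, 15/31) → index 1
j=4: u_4=87/160 ∈ [15/31, 21/31) → index 2
j=5: u_5=107/160 ∈ [15/31, 21/31) → index 2
j=6: u_6=127/160 ∈ [24/31, 28/31) → index 5
j=7: u_7=147/160 ∈ [28/31, 1) → index 6

0 0 1 1 2 2 5 6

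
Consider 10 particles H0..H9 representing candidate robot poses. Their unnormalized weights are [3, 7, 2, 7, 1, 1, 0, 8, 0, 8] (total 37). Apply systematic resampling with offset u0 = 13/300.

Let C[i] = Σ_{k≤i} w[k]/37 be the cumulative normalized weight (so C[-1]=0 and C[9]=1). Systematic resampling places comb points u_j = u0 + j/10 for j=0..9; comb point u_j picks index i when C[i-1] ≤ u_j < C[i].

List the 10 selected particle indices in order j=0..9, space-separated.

C = [3/37, 10/37, 12/37, 19/37, 20/37, 21/37, 21/37, 29/37, 29/37, 1]
j=0: u_0=13/300 ∈ [0, 3/37) → index 0
j=1: u_1=43/300 ∈ [3/37, 10/37) → index 1
j=2: u_2=73/300 ∈ [3/37, 10/37) → index 1
j=3: u_3=103/300 ∈ [12/37, 19/37) → index 3
j=4: u_4=133/300 ∈ [12/37, 19/37) → index 3
j=5: u_5=163/300 ∈ [20/37, 21/37) → index 5
j=6: u_6=193/300 ∈ [21/37, 29/37) → index 7
j=7: u_7=223/300 ∈ [21/37, 29/37) → index 7
j=8: u_8=253/300 ∈ [29/37, 1) → index 9
j=9: u_9=283/300 ∈ [29/37, 1) → index 9

0 1 1 3 3 5 7 7 9 9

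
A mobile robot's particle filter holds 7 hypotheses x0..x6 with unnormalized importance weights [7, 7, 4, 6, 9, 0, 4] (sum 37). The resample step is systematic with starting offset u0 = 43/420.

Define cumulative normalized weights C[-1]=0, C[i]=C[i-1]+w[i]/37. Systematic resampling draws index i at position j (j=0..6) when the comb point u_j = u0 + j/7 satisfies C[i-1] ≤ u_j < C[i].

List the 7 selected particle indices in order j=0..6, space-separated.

0 1 2 3 4 4 6

C = [7/37, 14/37, 18/37, 24/37, 33/37, 33/37, 1]
j=0: u_0=43/420 ∈ [0, 7/37) → index 0
j=1: u_1=103/420 ∈ [7/37, 14/37) → index 1
j=2: u_2=163/420 ∈ [14/37, 18/37) → index 2
j=3: u_3=223/420 ∈ [18/37, 24/37) → index 3
j=4: u_4=283/420 ∈ [24/37, 33/37) → index 4
j=5: u_5=49/60 ∈ [24/37, 33/37) → index 4
j=6: u_6=403/420 ∈ [33/37, 1) → index 6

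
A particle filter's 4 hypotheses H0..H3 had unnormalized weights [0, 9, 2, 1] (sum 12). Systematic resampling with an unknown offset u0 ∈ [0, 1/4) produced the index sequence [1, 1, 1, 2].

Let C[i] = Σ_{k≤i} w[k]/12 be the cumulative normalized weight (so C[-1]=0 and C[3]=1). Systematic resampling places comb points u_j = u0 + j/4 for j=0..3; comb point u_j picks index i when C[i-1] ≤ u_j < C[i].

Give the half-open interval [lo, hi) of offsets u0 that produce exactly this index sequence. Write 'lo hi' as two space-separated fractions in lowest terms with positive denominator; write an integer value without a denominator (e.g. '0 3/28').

C = [0, 3/4, 11/12, 1]
j=0 picked index 1: u0 ∈ [0, 3/4)
j=1 picked index 1: u0 ∈ [-1/4, 1/2)
j=2 picked index 1: u0 ∈ [-1/2, 1/4)
j=3 picked index 2: u0 ∈ [0, 1/6)
intersection: [0, 1/6)

0 1/6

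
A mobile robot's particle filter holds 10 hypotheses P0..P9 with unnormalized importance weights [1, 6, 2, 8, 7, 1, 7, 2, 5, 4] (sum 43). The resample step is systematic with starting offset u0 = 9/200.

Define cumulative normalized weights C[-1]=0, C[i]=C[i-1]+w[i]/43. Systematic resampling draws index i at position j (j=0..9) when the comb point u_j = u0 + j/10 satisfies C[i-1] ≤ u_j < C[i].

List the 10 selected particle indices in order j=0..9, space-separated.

C = [1/43, 7/43, 9/43, 17/43, 24/43, 25/43, 32/43, 34/43, 39/43, 1]
j=0: u_0=9/200 ∈ [1/43, 7/43) → index 1
j=1: u_1=29/200 ∈ [1/43, 7/43) → index 1
j=2: u_2=49/200 ∈ [9/43, 17/43) → index 3
j=3: u_3=69/200 ∈ [9/43, 17/43) → index 3
j=4: u_4=89/200 ∈ [17/43, 24/43) → index 4
j=5: u_5=109/200 ∈ [17/43, 24/43) → index 4
j=6: u_6=129/200 ∈ [25/43, 32/43) → index 6
j=7: u_7=149/200 ∈ [32/43, 34/43) → index 7
j=8: u_8=169/200 ∈ [34/43, 39/43) → index 8
j=9: u_9=189/200 ∈ [39/43, 1) → index 9

1 1 3 3 4 4 6 7 8 9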